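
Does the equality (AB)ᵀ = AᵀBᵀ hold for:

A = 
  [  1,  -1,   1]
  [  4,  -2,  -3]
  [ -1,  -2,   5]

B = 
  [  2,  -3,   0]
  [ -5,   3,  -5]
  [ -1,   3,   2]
No

(AB)ᵀ = 
  [  6,  21,   3]
  [ -3, -27,  12]
  [  7,   4,  20]

AᵀBᵀ = 
  [-10,  12,   9]
  [  4,   9,  -9]
  [ 11, -39,   0]

The two matrices differ, so (AB)ᵀ ≠ AᵀBᵀ in general. The correct identity is (AB)ᵀ = BᵀAᵀ.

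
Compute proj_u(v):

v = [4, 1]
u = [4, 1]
proj_u(v) = [4, 1]

v·u = (4)(4) + (1)(1) = 17
u·u = (4)² + (1)² = 17
proj_u(v) = (v·u / u·u) × u = (17/17) × u = (1) × u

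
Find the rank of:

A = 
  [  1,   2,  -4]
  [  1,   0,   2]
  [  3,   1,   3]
rank(A) = 2

Row reduce:
R2 → R2 - (1)·R1
R3 → R3 - (3)·R1
R3 → R3 - (5/2)·R2
REF = 
  [  1,   2,  -4]
  [  0,  -2,   6]
  [  0,   0,   0]
Pivot columns: 1, 2 → 2 pivots.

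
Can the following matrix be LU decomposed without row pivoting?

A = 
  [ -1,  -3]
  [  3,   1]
Yes.
A[1,1] = -1 ≠ 0, so Gaussian elimination proceeds without a row swap: multiplier ℓ₂₁ = (3)/(-1) = -3, and U[2,2] = 1 - (-3)(-3) = -8.
L = 
  [  1,   0]
  [ -3,   1]
U = 
  [ -1,  -3]
  [  0,  -8]
Check row 2 of LU: [(-3)(-1), (-3)(-3) + (-8)] = [3, 1] = row 2 of A ✓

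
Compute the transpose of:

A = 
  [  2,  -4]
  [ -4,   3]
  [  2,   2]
Aᵀ = 
  [  2,  -4,   2]
  [ -4,   3,   2]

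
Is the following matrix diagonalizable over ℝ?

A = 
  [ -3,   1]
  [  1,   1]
Yes

tr(A) = -2, det(A) = -4
Characteristic polynomial: λ² - tr(A)λ + det(A) = λ² + 2λ - 4
λ² + 2λ - 4 = 0  ⇒  λ = (-2 ± √((2)² - 4·(-4)))/2 = (-2 ± √(20))/2
  = -1 + √5,  -1 - √5
Eigenvalues: -1 + √5, -1 - √5  (≈ 1.236, -3.236)
The two irrational eigenvalues are distinct (simple), so each has alg. mult. = geom. mult. = 1.
Sum of geometric multiplicities equals n, so A has n independent eigenvectors.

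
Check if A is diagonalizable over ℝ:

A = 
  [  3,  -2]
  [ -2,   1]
Yes

tr(A) = 4, det(A) = -1
Characteristic polynomial: λ² - tr(A)λ + det(A) = λ² - 4λ - 1
λ² - 4λ - 1 = 0  ⇒  λ = (4 ± √((-4)² - 4·(-1)))/2 = (4 ± √(20))/2
  = 2 + √5,  2 - √5
Eigenvalues: 2 + √5, 2 - √5  (≈ 4.236, -0.2361)
The two irrational eigenvalues are distinct (simple), so each has alg. mult. = geom. mult. = 1.
Sum of geometric multiplicities equals n, so A has n independent eigenvectors.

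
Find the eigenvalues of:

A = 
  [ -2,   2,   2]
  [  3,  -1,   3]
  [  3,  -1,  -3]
λ = -4, -1 + √7, -1 - √7  (≈ -4, 1.646, -3.646)

Characteristic polynomial: det(λI - A) = λ³ + 6λ² + 2λ - 24
Testing integer divisors of the constant term: p(-4) = 0, so (λ + 4) is a factor:
p(λ) = (λ + 4)(λ² + 2λ - 6)
λ² + 2λ - 6 = 0  ⇒  λ = (-2 ± √((2)² - 4·(-6)))/2 = (-2 ± √(28))/2
  = -1 + √7,  -1 - √7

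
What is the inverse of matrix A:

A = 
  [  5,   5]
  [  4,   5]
det(A) = (5)(5) - (5)(4) = 5
For a 2×2 matrix, A⁻¹ = (1/det(A)) · [[d, -b], [-c, a]]
    = (1/5) · [[5, -5], [-4, 5]]

A⁻¹ = 
  [   1,   -1]
  [-4/5,    1]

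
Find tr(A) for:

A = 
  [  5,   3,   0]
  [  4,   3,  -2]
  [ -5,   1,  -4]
4

tr(A) = 5 + 3 + -4 = 4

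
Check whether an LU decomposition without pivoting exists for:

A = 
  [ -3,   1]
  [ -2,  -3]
Yes.
A[1,1] = -3 ≠ 0, so Gaussian elimination proceeds without a row swap: multiplier ℓ₂₁ = (-2)/(-3) = 2/3, and U[2,2] = -3 - (2/3)(1) = -11/3.
L = 
  [  1,   0]
  [2/3,   1]
U = 
  [   -3,     1]
  [    0, -11/3]
Check row 2 of LU: [(2/3)(-3), (2/3)(1) + (-11/3)] = [-2, -3] = row 2 of A ✓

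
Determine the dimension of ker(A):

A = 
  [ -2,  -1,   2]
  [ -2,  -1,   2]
nullity(A) = 2

Row reduce:
R2 → R2 - (1)·R1
REF = 
  [ -2,  -1,   2]
  [  0,   0,   0]
Pivot columns: 1 → 1 pivot.
rank(A) = 1, so nullity(A) = 3 - 1 = 2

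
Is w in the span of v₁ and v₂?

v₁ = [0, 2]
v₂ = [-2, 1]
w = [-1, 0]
Yes

Form the augmented matrix and row-reduce:
[v₁|v₂|w] = 
  [  0,  -2,  -1]
  [  2,   1,   0]
Swap R1 ↔ R2
REF = 
  [  2,   1,   0]
  [  0,  -2,  -1]

No row of the form [0 0 | nonzero], so the system is consistent. Back-substitution gives c₁ = -1/4, c₂ = 1/2: w = (-1/4)·v₁ + (1/2)·v₂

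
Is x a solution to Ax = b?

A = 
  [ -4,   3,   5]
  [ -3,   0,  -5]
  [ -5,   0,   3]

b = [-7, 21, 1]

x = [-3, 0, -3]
No

Ax = [-3, 24, 6] ≠ b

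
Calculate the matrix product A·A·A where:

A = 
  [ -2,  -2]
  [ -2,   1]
A² = A·A:
A²[1,1] = (-2)(-2) + (-2)(-2) = 8
A²[1,2] = (-2)(-2) + (-2)(1) = 2
A²[2,1] = (-2)(-2) + (1)(-2) = 2
A²[2,2] = (-2)(-2) + (1)(1) = 5
A² = 
  [  8,   2]
  [  2,   5]

A^3 = A^2·A:
A^3[1,1] = (8)(-2) + (2)(-2) = -20
A^3[1,2] = (8)(-2) + (2)(1) = -14
A^3[2,1] = (2)(-2) + (5)(-2) = -14
A^3[2,2] = (2)(-2) + (5)(1) = 1
A^3 = 
  [-20, -14]
  [-14,   1]

Therefore
A^3 = 
  [-20, -14]
  [-14,   1]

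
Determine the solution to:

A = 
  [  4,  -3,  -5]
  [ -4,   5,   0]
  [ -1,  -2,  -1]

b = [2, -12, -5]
x = [3, 0, 2]

Row reduce the augmented matrix [A|b]:
R2 → R2 + (1)·R1
R3 → R3 + (1/4)·R1
R3 → R3 + (11/8)·R2
REF = 
  [    4,    -3,    -5,     2]
  [    0,     2,    -5,   -10]
  [    0,     0, -73/8, -73/4]

Back-substitution:
x₃ = (-73/4) / (-73/8) = 2
x₂ = (-10 - (-5)(2)) / 2 = 0
x₁ = (2 - (-3)(0) - (-5)(2)) / 4 = 3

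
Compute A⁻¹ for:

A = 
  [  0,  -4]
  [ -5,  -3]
det(A) = (0)(-3) - (-4)(-5) = -20
For a 2×2 matrix, A⁻¹ = (1/det(A)) · [[d, -b], [-c, a]]
    = (-1/20) · [[-3, 4], [5, 0]]

A⁻¹ = 
  [3/20, -1/5]
  [-1/4,    0]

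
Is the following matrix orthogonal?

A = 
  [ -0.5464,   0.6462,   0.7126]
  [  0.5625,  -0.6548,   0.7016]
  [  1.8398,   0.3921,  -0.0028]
No

AᵀA = 
  [  3.9998,   0,   0.0001]
  [  0,   1.0001,   0]
  [  0.0001,   0,   1]
≠ I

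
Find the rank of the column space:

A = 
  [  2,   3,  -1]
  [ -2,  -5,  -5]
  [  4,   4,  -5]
Row reduce:
R2 → R2 + (1)·R1
R3 → R3 - (2)·R1
R3 → R3 - (1)·R2
REF = 
  [  2,   3,  -1]
  [  0,  -2,  -6]
  [  0,   0,   3]
Pivot columns: 1, 2, 3 → 3 pivots.
dim(Col(A)) = number of pivot columns = 3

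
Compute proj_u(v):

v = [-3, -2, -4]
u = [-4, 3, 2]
v·u = (-3)(-4) + (-2)(3) + (-4)(2) = -2
u·u = (-4)² + (3)² + (2)² = 29
proj_u(v) = (v·u / u·u) × u = (-2/29) × u

proj_u(v) = [8/29, -6/29, -4/29]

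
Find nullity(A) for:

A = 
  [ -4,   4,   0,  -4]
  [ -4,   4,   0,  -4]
nullity(A) = 3

Row reduce:
R2 → R2 - (1)·R1
REF = 
  [ -4,   4,   0,  -4]
  [  0,   0,   0,   0]
Pivot columns: 1 → 1 pivot.
rank(A) = 1, so nullity(A) = 4 - 1 = 3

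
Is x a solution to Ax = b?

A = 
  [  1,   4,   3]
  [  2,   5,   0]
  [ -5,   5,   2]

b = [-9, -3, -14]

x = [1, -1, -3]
No

Ax = [-12, -3, -16] ≠ b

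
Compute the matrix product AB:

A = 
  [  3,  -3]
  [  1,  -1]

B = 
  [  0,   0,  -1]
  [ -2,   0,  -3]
A is 2×2 and B is 2×3, so AB is 2×3. Each entry is (row of A)·(column of B):
AB[1,1] = (3)(0) + (-3)(-2) = 6
AB[1,2] = (3)(0) + (-3)(0) = 0
AB[1,3] = (3)(-1) + (-3)(-3) = 6
AB[2,1] = (1)(0) + (-1)(-2) = 2
AB[2,2] = (1)(0) + (-1)(0) = 0
AB[2,3] = (1)(-1) + (-1)(-3) = 2

AB = 
  [  6,   0,   6]
  [  2,   0,   2]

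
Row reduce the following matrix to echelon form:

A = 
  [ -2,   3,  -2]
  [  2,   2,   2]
Row operations:
R2 → R2 + (1)·R1

Resulting echelon form:
REF = 
  [ -2,   3,  -2]
  [  0,   5,   0]

Rank = 2 (number of non-zero pivot rows).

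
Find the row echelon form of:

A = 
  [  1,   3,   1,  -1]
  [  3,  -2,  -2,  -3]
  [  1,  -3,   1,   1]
Row operations:
R2 → R2 - (3)·R1
R3 → R3 - (1)·R1
R3 → R3 - (6/11)·R2

Resulting echelon form:
REF = 
  [    1,     3,     1,    -1]
  [    0,   -11,    -5,     0]
  [    0,     0, 30/11,     2]

Rank = 3 (number of non-zero pivot rows).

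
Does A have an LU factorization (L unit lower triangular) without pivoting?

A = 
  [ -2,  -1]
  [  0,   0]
Yes.
A[1,1] = -2 ≠ 0, so Gaussian elimination proceeds without a row swap: multiplier ℓ₂₁ = (0)/(-2) = 0, and U[2,2] = 0 - (0)(-1) = 0.
L = 
  [  1,   0]
  [  0,   1]
U = 
  [ -2,  -1]
  [  0,   0]
Check row 2 of LU: [(0)(-2), (0)(-1) + 0] = [0, 0] = row 2 of A ✓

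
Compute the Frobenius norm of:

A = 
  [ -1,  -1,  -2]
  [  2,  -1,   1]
||A||_F = 3.464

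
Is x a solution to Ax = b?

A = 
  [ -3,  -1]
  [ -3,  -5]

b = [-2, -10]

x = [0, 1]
No

Ax = [-1, -5] ≠ b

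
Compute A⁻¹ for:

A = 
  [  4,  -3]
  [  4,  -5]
det(A) = (4)(-5) - (-3)(4) = -8
For a 2×2 matrix, A⁻¹ = (1/det(A)) · [[d, -b], [-c, a]]
    = (-1/8) · [[-5, 3], [-4, 4]]

A⁻¹ = 
  [ 5/8, -3/8]
  [ 1/2, -1/2]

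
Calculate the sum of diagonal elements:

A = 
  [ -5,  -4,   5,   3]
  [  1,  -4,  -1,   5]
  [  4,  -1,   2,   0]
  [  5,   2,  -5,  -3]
-10

tr(A) = -5 + -4 + 2 + -3 = -10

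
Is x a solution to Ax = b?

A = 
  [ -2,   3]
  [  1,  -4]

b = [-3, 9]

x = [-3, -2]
No

Ax = [0, 5] ≠ b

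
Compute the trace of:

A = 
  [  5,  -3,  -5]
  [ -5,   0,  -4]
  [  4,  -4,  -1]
4

tr(A) = 5 + 0 + -1 = 4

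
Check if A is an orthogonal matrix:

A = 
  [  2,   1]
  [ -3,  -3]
No

AᵀA = 
  [ 13,  11]
  [ 11,  10]
≠ I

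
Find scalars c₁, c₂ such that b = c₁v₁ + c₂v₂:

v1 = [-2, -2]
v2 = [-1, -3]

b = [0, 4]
c1 = 1, c2 = -2

b = 1·v1 + -2·v2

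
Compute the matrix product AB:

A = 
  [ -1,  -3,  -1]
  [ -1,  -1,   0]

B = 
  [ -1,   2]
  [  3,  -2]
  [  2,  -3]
AB = 
  [-10,   7]
  [ -2,   0]

A is 2×3 and B is 3×2, so AB is 2×2. Each entry is (row of A)·(column of B):
AB[1,1] = (-1)(-1) + (-3)(3) + (-1)(2) = -10
AB[1,2] = (-1)(2) + (-3)(-2) + (-1)(-3) = 7
AB[2,1] = (-1)(-1) + (-1)(3) + (0)(2) = -2
AB[2,2] = (-1)(2) + (-1)(-2) + (0)(-3) = 0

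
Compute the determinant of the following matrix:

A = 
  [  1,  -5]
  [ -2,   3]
For a 2×2 matrix, det = ad - bc = (1)(3) - (-5)(-2) = -7

det(A) = -7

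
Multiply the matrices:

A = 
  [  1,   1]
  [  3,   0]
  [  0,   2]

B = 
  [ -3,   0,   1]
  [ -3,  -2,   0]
AB = 
  [ -6,  -2,   1]
  [ -9,   0,   3]
  [ -6,  -4,   0]

A is 3×2 and B is 2×3, so AB is 3×3. Each entry is (row of A)·(column of B):
AB[1,1] = (1)(-3) + (1)(-3) = -6
AB[1,2] = (1)(0) + (1)(-2) = -2
AB[1,3] = (1)(1) + (1)(0) = 1
AB[2,1] = (3)(-3) + (0)(-3) = -9
AB[2,2] = (3)(0) + (0)(-2) = 0
AB[2,3] = (3)(1) + (0)(0) = 3
AB[3,1] = (0)(-3) + (2)(-3) = -6
AB[3,2] = (0)(0) + (2)(-2) = -4
AB[3,3] = (0)(1) + (2)(0) = 0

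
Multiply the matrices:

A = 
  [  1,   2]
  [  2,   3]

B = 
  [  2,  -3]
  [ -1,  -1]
A is 2×2 and B is 2×2, so AB is 2×2. Each entry is (row of A)·(column of B):
AB[1,1] = (1)(2) + (2)(-1) = 0
AB[1,2] = (1)(-3) + (2)(-1) = -5
AB[2,1] = (2)(2) + (3)(-1) = 1
AB[2,2] = (2)(-3) + (3)(-1) = -9

AB = 
  [  0,  -5]
  [  1,  -9]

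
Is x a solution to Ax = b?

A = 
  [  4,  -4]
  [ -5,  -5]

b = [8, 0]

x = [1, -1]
Yes

Ax = [8, 0] = b ✓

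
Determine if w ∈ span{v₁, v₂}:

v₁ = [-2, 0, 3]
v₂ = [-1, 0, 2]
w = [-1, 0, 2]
Yes

Form the augmented matrix and row-reduce:
[v₁|v₂|w] = 
  [ -2,  -1,  -1]
  [  0,   0,   0]
  [  3,   2,   2]
R3 → R3 + (3/2)·R1
Swap R2 ↔ R3
REF = 
  [ -2,  -1,  -1]
  [  0, 1/2, 1/2]
  [  0,   0,   0]

No row of the form [0 0 | nonzero], so the system is consistent. Back-substitution gives c₁ = 0, c₂ = 1: w = (0)·v₁ + (1)·v₂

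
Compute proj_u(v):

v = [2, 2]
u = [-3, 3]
v·u = (2)(-3) + (2)(3) = 0
u·u = (-3)² + (3)² = 18
proj_u(v) = (v·u / u·u) × u = (0/18) × u = (0) × u

proj_u(v) = [0, 0]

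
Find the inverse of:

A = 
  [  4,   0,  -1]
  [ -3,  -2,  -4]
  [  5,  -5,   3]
det(A) = (4)·((-2)(3) - (-4)(-5)) - (0)·((-3)(3) - (-4)(5)) + (-1)·((-3)(-5) - (-2)(5))
  = (4)(-26) - (0)(11) + (-1)(25)
  = -129
det(A) = -129 ≠ 0, so A is invertible.

Cofactors Cᵢⱼ = (-1)ⁱ⁺ʲ·Mᵢⱼ:
C = 
  [-26, -11,  25]
  [  5,  17,  20]
  [ -2,  19,  -8]

adj(A) = Cᵀ:
adj(A) = 
  [-26,   5,  -2]
  [-11,  17,  19]
  [ 25,  20,  -8]

A⁻¹ = (-1/129) · adj(A):
A⁻¹ = 
  [ 26/129,  -5/129,   2/129]
  [ 11/129, -17/129, -19/129]
  [-25/129, -20/129,   8/129]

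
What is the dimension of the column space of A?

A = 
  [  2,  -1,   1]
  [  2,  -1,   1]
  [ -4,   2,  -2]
Row reduce:
R2 → R2 - (1)·R1
R3 → R3 + (2)·R1
REF = 
  [  2,  -1,   1]
  [  0,   0,   0]
  [  0,   0,   0]
Pivot columns: 1 → 1 pivot.
dim(Col(A)) = number of pivot columns = 1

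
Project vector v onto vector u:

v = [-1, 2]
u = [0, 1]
proj_u(v) = [0, 2]

v·u = (-1)(0) + (2)(1) = 2
u·u = (0)² + (1)² = 1
proj_u(v) = (v·u / u·u) × u = (2/1) × u = (2) × u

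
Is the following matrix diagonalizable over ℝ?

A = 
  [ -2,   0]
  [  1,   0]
Yes

tr(A) = -2, det(A) = 0
Characteristic polynomial: λ² - tr(A)λ + det(A) = λ² + 2λ
λ² + 2λ = λ(λ + 2)
Eigenvalues: 0, -2
λ=-2: alg. mult. = 1, geom. mult. = 2 - rank(A - (-2)I) = 2 - 1 = 1
λ=0: alg. mult. = 1, geom. mult. = 2 - rank(A - (0)I) = 2 - 1 = 1
Sum of geometric multiplicities equals n, so A has n independent eigenvectors.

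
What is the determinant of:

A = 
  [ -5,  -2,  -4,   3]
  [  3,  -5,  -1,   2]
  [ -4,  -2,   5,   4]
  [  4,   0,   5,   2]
780

Cofactor expansion along row 1: det(A) = a₁₁M₁₁ - a₁₂M₁₂ + a₁₃M₁₃ - a₁₄M₁₄

M₁₁ = det[[-5, -1, 2]; [-2, 5, 4]; [0, 5, 2]]
  = (-5)·((5)(2) - (4)(5)) - (-1)·((-2)(2) - (4)(0)) + (2)·((-2)(5) - (5)(0))
  = (-5)(-10) - (-1)(-4) + (2)(-10)
  = 26
M₁₂ = det[[3, -1, 2]; [-4, 5, 4]; [4, 5, 2]]
  = (3)·((5)(2) - (4)(5)) - (-1)·((-4)(2) - (4)(4)) + (2)·((-4)(5) - (5)(4))
  = (3)(-10) - (-1)(-24) + (2)(-40)
  = -134
M₁₃ = det[[3, -5, 2]; [-4, -2, 4]; [4, 0, 2]]
  = (3)·((-2)(2) - (4)(0)) - (-5)·((-4)(2) - (4)(4)) + (2)·((-4)(0) - (-2)(4))
  = (3)(-4) - (-5)(-24) + (2)(8)
  = -116
M₁₄ = det[[3, -5, -1]; [-4, -2, 5]; [4, 0, 5]]
  = (3)·((-2)(5) - (5)(0)) - (-5)·((-4)(5) - (5)(4)) + (-1)·((-4)(0) - (-2)(4))
  = (3)(-10) - (-5)(-40) + (-1)(8)
  = -238

det(A) = (-5)(26) - (-2)(-134) + (-4)(-116) - (3)(-238) = 780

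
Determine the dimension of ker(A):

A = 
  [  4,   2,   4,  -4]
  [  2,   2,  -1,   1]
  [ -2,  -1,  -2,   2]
nullity(A) = 2

Row reduce:
R2 → R2 - (1/2)·R1
R3 → R3 + (1/2)·R1
REF = 
  [  4,   2,   4,  -4]
  [  0,   1,  -3,   3]
  [  0,   0,   0,   0]
Pivot columns: 1, 2 → 2 pivots.
rank(A) = 2, so nullity(A) = 4 - 2 = 2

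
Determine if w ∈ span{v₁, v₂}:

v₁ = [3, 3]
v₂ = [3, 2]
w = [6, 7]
Yes

Form the augmented matrix and row-reduce:
[v₁|v₂|w] = 
  [  3,   3,   6]
  [  3,   2,   7]
R2 → R2 - (1)·R1
REF = 
  [  3,   3,   6]
  [  0,  -1,   1]

No row of the form [0 0 | nonzero], so the system is consistent. Back-substitution gives c₁ = 3, c₂ = -1: w = (3)·v₁ + (-1)·v₂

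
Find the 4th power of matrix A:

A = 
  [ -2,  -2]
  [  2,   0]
A² = A·A:
A²[1,1] = (-2)(-2) + (-2)(2) = 0
A²[1,2] = (-2)(-2) + (-2)(0) = 4
A²[2,1] = (2)(-2) + (0)(2) = -4
A²[2,2] = (2)(-2) + (0)(0) = -4
A² = 
  [  0,   4]
  [ -4,  -4]

A^3 = A^2·A:
A^3[1,1] = (0)(-2) + (4)(2) = 8
A^3[1,2] = (0)(-2) + (4)(0) = 0
A^3[2,1] = (-4)(-2) + (-4)(2) = 0
A^3[2,2] = (-4)(-2) + (-4)(0) = 8
A^3 = 
  [  8,   0]
  [  0,   8]

A^4 = A^3·A:
A^4[1,1] = (8)(-2) + (0)(2) = -16
A^4[1,2] = (8)(-2) + (0)(0) = -16
A^4[2,1] = (0)(-2) + (8)(2) = 16
A^4[2,2] = (0)(-2) + (8)(0) = 0
A^4 = 
  [-16, -16]
  [ 16,   0]

Therefore
A^4 = 
  [-16, -16]
  [ 16,   0]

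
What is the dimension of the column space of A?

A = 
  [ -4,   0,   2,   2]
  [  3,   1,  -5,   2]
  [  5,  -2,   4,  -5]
dim(Col(A)) = 3

Row reduce:
R2 → R2 + (3/4)·R1
R3 → R3 + (5/4)·R1
R3 → R3 + (2)·R2
REF = 
  [  -4,    0,    2,    2]
  [   0,    1, -7/2,  7/2]
  [   0,    0, -1/2,  9/2]
Pivot columns: 1, 2, 3 → 3 pivots.
dim(Col(A)) = number of pivot columns = 3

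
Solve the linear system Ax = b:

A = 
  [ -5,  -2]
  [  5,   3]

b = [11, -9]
x = [-3, 2]

Row reduce the augmented matrix [A|b]:
R2 → R2 + (1)·R1
REF = 
  [ -5,  -2,  11]
  [  0,   1,   2]

Back-substitution:
x₂ = 2 / 1 = 2
x₁ = (11 - (-2)(2)) / (-5) = -3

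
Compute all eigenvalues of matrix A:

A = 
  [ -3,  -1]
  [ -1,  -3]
λ = -2, -4

tr(A) = -6, det(A) = 8
Characteristic polynomial: λ² - tr(A)λ + det(A) = λ² + 6λ + 8
λ² + 6λ + 8 = (λ + 4)(λ + 2)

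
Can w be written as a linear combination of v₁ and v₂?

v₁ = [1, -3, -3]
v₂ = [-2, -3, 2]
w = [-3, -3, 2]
No

Form the augmented matrix and row-reduce:
[v₁|v₂|w] = 
  [  1,  -2,  -3]
  [ -3,  -3,  -3]
  [ -3,   2,   2]
R2 → R2 + (3)·R1
R3 → R3 + (3)·R1
R3 → R3 - (4/9)·R2
REF = 
  [   1,   -2,   -3]
  [   0,   -9,  -12]
  [   0,    0, -5/3]

Row 3 reads [0 0 | -5/3], i.e. 0 = -5/3, so the system is inconsistent and w ∉ span{v₁, v₂}.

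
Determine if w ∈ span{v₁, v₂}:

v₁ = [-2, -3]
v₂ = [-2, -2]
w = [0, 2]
Yes

Form the augmented matrix and row-reduce:
[v₁|v₂|w] = 
  [ -2,  -2,   0]
  [ -3,  -2,   2]
R2 → R2 - (3/2)·R1
REF = 
  [ -2,  -2,   0]
  [  0,   1,   2]

No row of the form [0 0 | nonzero], so the system is consistent. Back-substitution gives c₁ = -2, c₂ = 2: w = (-2)·v₁ + (2)·v₂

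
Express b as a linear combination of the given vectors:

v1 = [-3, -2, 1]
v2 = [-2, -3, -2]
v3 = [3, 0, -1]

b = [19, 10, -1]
c1 = -2, c2 = -2, c3 = 3

b = -2·v1 + -2·v2 + 3·v3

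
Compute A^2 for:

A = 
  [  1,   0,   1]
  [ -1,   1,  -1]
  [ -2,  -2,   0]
A² = A·A:
A²[1,1] = (1)(1) + (0)(-1) + (1)(-2) = -1
A²[1,2] = (1)(0) + (0)(1) + (1)(-2) = -2
A²[1,3] = (1)(1) + (0)(-1) + (1)(0) = 1
A²[2,1] = (-1)(1) + (1)(-1) + (-1)(-2) = 0
A²[2,2] = (-1)(0) + (1)(1) + (-1)(-2) = 3
A²[2,3] = (-1)(1) + (1)(-1) + (-1)(0) = -2
A²[3,1] = (-2)(1) + (-2)(-1) + (0)(-2) = 0
A²[3,2] = (-2)(0) + (-2)(1) + (0)(-2) = -2
A²[3,3] = (-2)(1) + (-2)(-1) + (0)(0) = 0
A² = 
  [ -1,  -2,   1]
  [  0,   3,  -2]
  [  0,  -2,   0]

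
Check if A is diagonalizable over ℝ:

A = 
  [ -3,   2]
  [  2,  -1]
Yes

tr(A) = -4, det(A) = -1
Characteristic polynomial: λ² - tr(A)λ + det(A) = λ² + 4λ - 1
λ² + 4λ - 1 = 0  ⇒  λ = (-4 ± √((4)² - 4·(-1)))/2 = (-4 ± √(20))/2
  = -2 + √5,  -2 - √5
Eigenvalues: -2 + √5, -2 - √5  (≈ 0.2361, -4.236)
The two irrational eigenvalues are distinct (simple), so each has alg. mult. = geom. mult. = 1.
Sum of geometric multiplicities equals n, so A has n independent eigenvectors.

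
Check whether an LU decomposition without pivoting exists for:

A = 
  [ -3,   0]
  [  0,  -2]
Yes.
A[1,1] = -3 ≠ 0, so Gaussian elimination proceeds without a row swap: multiplier ℓ₂₁ = (0)/(-3) = 0, and U[2,2] = -2 - (0)(0) = -2.
L = 
  [  1,   0]
  [  0,   1]
U = 
  [ -3,   0]
  [  0,  -2]
Check row 2 of LU: [(0)(-3), (0)(0) + (-2)] = [0, -2] = row 2 of A ✓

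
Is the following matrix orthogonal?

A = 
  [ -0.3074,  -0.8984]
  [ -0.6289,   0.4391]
No

AᵀA = 
  [  0.4900,   0]
  [  0,   0.9999]
≠ I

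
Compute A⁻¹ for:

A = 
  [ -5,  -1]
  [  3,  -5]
det(A) = (-5)(-5) - (-1)(3) = 28
For a 2×2 matrix, A⁻¹ = (1/det(A)) · [[d, -b], [-c, a]]
    = (1/28) · [[-5, 1], [-3, -5]]

A⁻¹ = 
  [-5/28,  1/28]
  [-3/28, -5/28]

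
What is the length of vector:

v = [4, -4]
5.657

||v||₂ = √((4)² + (-4)²) = √32 = 5.657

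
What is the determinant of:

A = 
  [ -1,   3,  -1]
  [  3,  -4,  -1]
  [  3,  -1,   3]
-32

Cofactor expansion along row 1:
det(A) = (-1)·((-4)(3) - (-1)(-1)) - (3)·((3)(3) - (-1)(3)) + (-1)·((3)(-1) - (-4)(3))
  = (-1)(-13) - (3)(12) + (-1)(9)
  = -32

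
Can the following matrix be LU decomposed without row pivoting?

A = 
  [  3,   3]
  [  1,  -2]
Yes.
A[1,1] = 3 ≠ 0, so Gaussian elimination proceeds without a row swap: multiplier ℓ₂₁ = (1)/(3) = 1/3, and U[2,2] = -2 - (1/3)(3) = -3.
L = 
  [  1,   0]
  [1/3,   1]
U = 
  [  3,   3]
  [  0,  -3]
Check row 2 of LU: [(1/3)(3), (1/3)(3) + (-3)] = [1, -2] = row 2 of A ✓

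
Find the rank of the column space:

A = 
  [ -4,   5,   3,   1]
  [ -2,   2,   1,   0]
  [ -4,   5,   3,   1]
dim(Col(A)) = 2

Row reduce:
R2 → R2 - (1/2)·R1
R3 → R3 - (1)·R1
REF = 
  [  -4,    5,    3,    1]
  [   0, -1/2, -1/2, -1/2]
  [   0,    0,    0,    0]
Pivot columns: 1, 2 → 2 pivots.
dim(Col(A)) = number of pivot columns = 2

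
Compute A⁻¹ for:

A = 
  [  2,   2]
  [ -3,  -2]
det(A) = (2)(-2) - (2)(-3) = 2
For a 2×2 matrix, A⁻¹ = (1/det(A)) · [[d, -b], [-c, a]]
    = (1/2) · [[-2, -2], [3, 2]]

A⁻¹ = 
  [ -1,  -1]
  [3/2,   1]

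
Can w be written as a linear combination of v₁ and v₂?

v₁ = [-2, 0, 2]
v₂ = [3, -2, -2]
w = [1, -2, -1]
No

Form the augmented matrix and row-reduce:
[v₁|v₂|w] = 
  [ -2,   3,   1]
  [  0,  -2,  -2]
  [  2,  -2,  -1]
R3 → R3 + (1)·R1
R3 → R3 + (1/2)·R2
REF = 
  [ -2,   3,   1]
  [  0,  -2,  -2]
  [  0,   0,  -1]

Row 3 reads [0 0 | -1], i.e. 0 = -1, so the system is inconsistent and w ∉ span{v₁, v₂}.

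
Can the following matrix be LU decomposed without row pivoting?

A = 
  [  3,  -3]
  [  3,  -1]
Yes.
A[1,1] = 3 ≠ 0, so Gaussian elimination proceeds without a row swap: multiplier ℓ₂₁ = (3)/(3) = 1, and U[2,2] = -1 - (1)(-3) = 2.
L = 
  [  1,   0]
  [  1,   1]
U = 
  [  3,  -3]
  [  0,   2]
Check row 2 of LU: [(1)(3), (1)(-3) + 2] = [3, -1] = row 2 of A ✓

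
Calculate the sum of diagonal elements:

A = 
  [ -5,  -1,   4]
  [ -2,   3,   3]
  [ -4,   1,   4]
2

tr(A) = -5 + 3 + 4 = 2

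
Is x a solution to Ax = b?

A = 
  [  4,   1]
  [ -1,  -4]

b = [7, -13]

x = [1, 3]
Yes

Ax = [7, -13] = b ✓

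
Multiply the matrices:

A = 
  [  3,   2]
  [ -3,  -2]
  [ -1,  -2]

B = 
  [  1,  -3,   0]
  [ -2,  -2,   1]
AB = 
  [ -1, -13,   2]
  [  1,  13,  -2]
  [  3,   7,  -2]

A is 3×2 and B is 2×3, so AB is 3×3. Each entry is (row of A)·(column of B):
AB[1,1] = (3)(1) + (2)(-2) = -1
AB[1,2] = (3)(-3) + (2)(-2) = -13
AB[1,3] = (3)(0) + (2)(1) = 2
AB[2,1] = (-3)(1) + (-2)(-2) = 1
AB[2,2] = (-3)(-3) + (-2)(-2) = 13
AB[2,3] = (-3)(0) + (-2)(1) = -2
AB[3,1] = (-1)(1) + (-2)(-2) = 3
AB[3,2] = (-1)(-3) + (-2)(-2) = 7
AB[3,3] = (-1)(0) + (-2)(1) = -2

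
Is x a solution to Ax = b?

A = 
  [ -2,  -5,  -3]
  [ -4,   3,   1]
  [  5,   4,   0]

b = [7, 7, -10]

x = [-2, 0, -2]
No

Ax = [10, 6, -10] ≠ b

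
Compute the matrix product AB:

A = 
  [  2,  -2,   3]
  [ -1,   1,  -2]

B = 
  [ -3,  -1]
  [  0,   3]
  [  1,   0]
A is 2×3 and B is 3×2, so AB is 2×2. Each entry is (row of A)·(column of B):
AB[1,1] = (2)(-3) + (-2)(0) + (3)(1) = -3
AB[1,2] = (2)(-1) + (-2)(3) + (3)(0) = -8
AB[2,1] = (-1)(-3) + (1)(0) + (-2)(1) = 1
AB[2,2] = (-1)(-1) + (1)(3) + (-2)(0) = 4

AB = 
  [ -3,  -8]
  [  1,   4]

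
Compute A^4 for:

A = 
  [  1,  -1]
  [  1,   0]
A^4 = 
  [ -1,   1]
  [ -1,   0]

A² = A·A:
A²[1,1] = (1)(1) + (-1)(1) = 0
A²[1,2] = (1)(-1) + (-1)(0) = -1
A²[2,1] = (1)(1) + (0)(1) = 1
A²[2,2] = (1)(-1) + (0)(0) = -1
A² = 
  [  0,  -1]
  [  1,  -1]

A^3 = A^2·A:
A^3[1,1] = (0)(1) + (-1)(1) = -1
A^3[1,2] = (0)(-1) + (-1)(0) = 0
A^3[2,1] = (1)(1) + (-1)(1) = 0
A^3[2,2] = (1)(-1) + (-1)(0) = -1
A^3 = 
  [ -1,   0]
  [  0,  -1]

A^4 = A^3·A:
A^4[1,1] = (-1)(1) + (0)(1) = -1
A^4[1,2] = (-1)(-1) + (0)(0) = 1
A^4[2,1] = (0)(1) + (-1)(1) = -1
A^4[2,2] = (0)(-1) + (-1)(0) = 0
A^4 = 
  [ -1,   1]
  [ -1,   0]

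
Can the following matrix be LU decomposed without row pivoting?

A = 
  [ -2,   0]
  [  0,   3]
Yes.
A[1,1] = -2 ≠ 0, so Gaussian elimination proceeds without a row swap: multiplier ℓ₂₁ = (0)/(-2) = 0, and U[2,2] = 3 - (0)(0) = 3.
L = 
  [  1,   0]
  [  0,   1]
U = 
  [ -2,   0]
  [  0,   3]
Check row 2 of LU: [(0)(-2), (0)(0) + 3] = [0, 3] = row 2 of A ✓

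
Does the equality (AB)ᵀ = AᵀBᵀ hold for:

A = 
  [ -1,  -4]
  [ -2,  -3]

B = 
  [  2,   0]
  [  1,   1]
No

(AB)ᵀ = 
  [ -6,  -7]
  [ -4,  -3]

AᵀBᵀ = 
  [ -2,  -3]
  [ -8,  -7]

The two matrices differ, so (AB)ᵀ ≠ AᵀBᵀ in general. The correct identity is (AB)ᵀ = BᵀAᵀ.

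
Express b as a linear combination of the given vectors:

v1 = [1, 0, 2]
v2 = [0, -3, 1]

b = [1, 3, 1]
c1 = 1, c2 = -1

b = 1·v1 + -1·v2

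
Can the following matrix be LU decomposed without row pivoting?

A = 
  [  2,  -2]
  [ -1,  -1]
Yes.
A[1,1] = 2 ≠ 0, so Gaussian elimination proceeds without a row swap: multiplier ℓ₂₁ = (-1)/(2) = -1/2, and U[2,2] = -1 - (-1/2)(-2) = -2.
L = 
  [   1,    0]
  [-1/2,    1]
U = 
  [  2,  -2]
  [  0,  -2]
Check row 2 of LU: [(-1/2)(2), (-1/2)(-2) + (-2)] = [-1, -1] = row 2 of A ✓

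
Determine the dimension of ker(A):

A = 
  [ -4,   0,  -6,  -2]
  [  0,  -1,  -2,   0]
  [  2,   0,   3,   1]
nullity(A) = 2

Row reduce:
R3 → R3 + (1/2)·R1
REF = 
  [ -4,   0,  -6,  -2]
  [  0,  -1,  -2,   0]
  [  0,   0,   0,   0]
Pivot columns: 1, 2 → 2 pivots.
rank(A) = 2, so nullity(A) = 4 - 2 = 2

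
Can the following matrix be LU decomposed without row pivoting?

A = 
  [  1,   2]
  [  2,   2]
Yes.
A[1,1] = 1 ≠ 0, so Gaussian elimination proceeds without a row swap: multiplier ℓ₂₁ = (2)/(1) = 2, and U[2,2] = 2 - (2)(2) = -2.
L = 
  [  1,   0]
  [  2,   1]
U = 
  [  1,   2]
  [  0,  -2]
Check row 2 of LU: [(2)(1), (2)(2) + (-2)] = [2, 2] = row 2 of A ✓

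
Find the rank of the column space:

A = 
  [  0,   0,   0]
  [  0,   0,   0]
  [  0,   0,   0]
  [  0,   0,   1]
Row reduce:
Swap R1 ↔ R4
REF = 
  [  0,   0,   1]
  [  0,   0,   0]
  [  0,   0,   0]
  [  0,   0,   0]
Pivot columns: 3 → 1 pivot.
dim(Col(A)) = number of pivot columns = 1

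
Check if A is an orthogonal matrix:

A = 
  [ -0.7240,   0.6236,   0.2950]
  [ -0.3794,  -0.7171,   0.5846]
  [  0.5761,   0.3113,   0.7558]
Yes

AᵀA = 
  [  1,  -0.0001,   0]
  [ -0.0001,   1,   0]
  [  0,   0,   1]
≈ I (equal to I up to the 4-dp rounding of the entries)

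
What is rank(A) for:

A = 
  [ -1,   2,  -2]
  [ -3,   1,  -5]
Row reduce:
R2 → R2 - (3)·R1
REF = 
  [ -1,   2,  -2]
  [  0,  -5,   1]
Pivot columns: 1, 2 → 2 pivots.

rank(A) = 2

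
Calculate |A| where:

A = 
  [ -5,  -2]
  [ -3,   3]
-21

For a 2×2 matrix, det = ad - bc = (-5)(3) - (-2)(-3) = -21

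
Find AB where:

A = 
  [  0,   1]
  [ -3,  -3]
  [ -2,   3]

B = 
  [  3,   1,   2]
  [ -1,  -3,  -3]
AB = 
  [ -1,  -3,  -3]
  [ -6,   6,   3]
  [ -9, -11, -13]

A is 3×2 and B is 2×3, so AB is 3×3. Each entry is (row of A)·(column of B):
AB[1,1] = (0)(3) + (1)(-1) = -1
AB[1,2] = (0)(1) + (1)(-3) = -3
AB[1,3] = (0)(2) + (1)(-3) = -3
AB[2,1] = (-3)(3) + (-3)(-1) = -6
AB[2,2] = (-3)(1) + (-3)(-3) = 6
AB[2,3] = (-3)(2) + (-3)(-3) = 3
AB[3,1] = (-2)(3) + (3)(-1) = -9
AB[3,2] = (-2)(1) + (3)(-3) = -11
AB[3,3] = (-2)(2) + (3)(-3) = -13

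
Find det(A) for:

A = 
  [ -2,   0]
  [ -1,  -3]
6

For a 2×2 matrix, det = ad - bc = (-2)(-3) - (0)(-1) = 6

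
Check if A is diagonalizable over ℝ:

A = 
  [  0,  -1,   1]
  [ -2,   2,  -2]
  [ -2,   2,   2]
No

Characteristic polynomial: det(λI - A) = λ³ - 4λ² + 8λ + 8
By the rational root theorem any rational root is an integer dividing 8; none of those is a root, so p(λ) has no rational roots and hence (being an irreducible cubic) no repeated roots.
Discriminant of the cubic: Δ = -5312
Δ < 0 ⇒ one real eigenvalue and a complex-conjugate pair: λ ≈ 2.353 + 2.406i, 2.353 - 2.406i, -0.7064
Has complex eigenvalues (not diagonalizable over ℝ).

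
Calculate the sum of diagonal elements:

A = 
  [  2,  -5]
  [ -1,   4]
6

tr(A) = 2 + 4 = 6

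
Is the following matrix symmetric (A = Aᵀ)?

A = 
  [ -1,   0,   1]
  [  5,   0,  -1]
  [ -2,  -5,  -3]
No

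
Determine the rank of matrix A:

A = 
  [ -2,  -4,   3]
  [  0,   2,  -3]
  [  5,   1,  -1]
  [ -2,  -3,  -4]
rank(A) = 3

Row reduce:
R3 → R3 + (5/2)·R1
R4 → R4 - (1)·R1
R3 → R3 + (9/2)·R2
R4 → R4 - (1/2)·R2
R4 → R4 - (11/14)·R3
REF = 
  [ -2,  -4,   3]
  [  0,   2,  -3]
  [  0,   0,  -7]
  [  0,   0,   0]
Pivot columns: 1, 2, 3 → 3 pivots.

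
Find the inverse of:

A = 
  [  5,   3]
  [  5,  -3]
det(A) = (5)(-3) - (3)(5) = -30
For a 2×2 matrix, A⁻¹ = (1/det(A)) · [[d, -b], [-c, a]]
    = (-1/30) · [[-3, -3], [-5, 5]]

A⁻¹ = 
  [1/10, 1/10]
  [ 1/6, -1/6]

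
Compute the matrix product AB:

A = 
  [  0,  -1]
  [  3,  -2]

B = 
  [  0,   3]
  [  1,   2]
A is 2×2 and B is 2×2, so AB is 2×2. Each entry is (row of A)·(column of B):
AB[1,1] = (0)(0) + (-1)(1) = -1
AB[1,2] = (0)(3) + (-1)(2) = -2
AB[2,1] = (3)(0) + (-2)(1) = -2
AB[2,2] = (3)(3) + (-2)(2) = 5

AB = 
  [ -1,  -2]
  [ -2,   5]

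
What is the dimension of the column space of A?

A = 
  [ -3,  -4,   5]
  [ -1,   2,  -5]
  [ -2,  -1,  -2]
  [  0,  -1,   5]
dim(Col(A)) = 3

Row reduce:
R2 → R2 - (1/3)·R1
R3 → R3 - (2/3)·R1
R3 → R3 - (1/2)·R2
R4 → R4 + (3/10)·R2
R4 → R4 + (3/2)·R3
REF = 
  [   -3,    -4,     5]
  [    0,  10/3, -20/3]
  [    0,     0,    -2]
  [    0,     0,     0]
Pivot columns: 1, 2, 3 → 3 pivots.
dim(Col(A)) = number of pivot columns = 3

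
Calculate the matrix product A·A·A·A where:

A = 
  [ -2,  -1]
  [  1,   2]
A² = A·A:
A²[1,1] = (-2)(-2) + (-1)(1) = 3
A²[1,2] = (-2)(-1) + (-1)(2) = 0
A²[2,1] = (1)(-2) + (2)(1) = 0
A²[2,2] = (1)(-1) + (2)(2) = 3
A² = 
  [  3,   0]
  [  0,   3]

A^3 = A^2·A:
A^3[1,1] = (3)(-2) + (0)(1) = -6
A^3[1,2] = (3)(-1) + (0)(2) = -3
A^3[2,1] = (0)(-2) + (3)(1) = 3
A^3[2,2] = (0)(-1) + (3)(2) = 6
A^3 = 
  [ -6,  -3]
  [  3,   6]

A^4 = A^3·A:
A^4[1,1] = (-6)(-2) + (-3)(1) = 9
A^4[1,2] = (-6)(-1) + (-3)(2) = 0
A^4[2,1] = (3)(-2) + (6)(1) = 0
A^4[2,2] = (3)(-1) + (6)(2) = 9
A^4 = 
  [  9,   0]
  [  0,   9]

Therefore
A^4 = 
  [  9,   0]
  [  0,   9]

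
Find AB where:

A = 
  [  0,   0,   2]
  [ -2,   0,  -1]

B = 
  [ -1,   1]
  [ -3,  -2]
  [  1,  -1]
A is 2×3 and B is 3×2, so AB is 2×2. Each entry is (row of A)·(column of B):
AB[1,1] = (0)(-1) + (0)(-3) + (2)(1) = 2
AB[1,2] = (0)(1) + (0)(-2) + (2)(-1) = -2
AB[2,1] = (-2)(-1) + (0)(-3) + (-1)(1) = 1
AB[2,2] = (-2)(1) + (0)(-2) + (-1)(-1) = -1

AB = 
  [  2,  -2]
  [  1,  -1]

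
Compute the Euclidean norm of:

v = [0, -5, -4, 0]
6.403

||v||₂ = √((0)² + (-5)² + (-4)² + (0)²) = √41 = 6.403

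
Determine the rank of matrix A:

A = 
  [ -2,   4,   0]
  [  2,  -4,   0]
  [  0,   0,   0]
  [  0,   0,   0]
Row reduce:
R2 → R2 + (1)·R1
REF = 
  [ -2,   4,   0]
  [  0,   0,   0]
  [  0,   0,   0]
  [  0,   0,   0]
Pivot columns: 1 → 1 pivot.

rank(A) = 1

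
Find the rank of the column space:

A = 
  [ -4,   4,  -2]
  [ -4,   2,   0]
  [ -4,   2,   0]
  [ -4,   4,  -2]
dim(Col(A)) = 2

Row reduce:
R2 → R2 - (1)·R1
R3 → R3 - (1)·R1
R4 → R4 - (1)·R1
R3 → R3 - (1)·R2
REF = 
  [ -4,   4,  -2]
  [  0,  -2,   2]
  [  0,   0,   0]
  [  0,   0,   0]
Pivot columns: 1, 2 → 2 pivots.
dim(Col(A)) = number of pivot columns = 2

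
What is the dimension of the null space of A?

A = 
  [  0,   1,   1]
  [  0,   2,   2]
nullity(A) = 2

Row reduce:
R2 → R2 - (2)·R1
REF = 
  [  0,   1,   1]
  [  0,   0,   0]
Pivot columns: 2 → 1 pivot.
rank(A) = 1, so nullity(A) = 3 - 1 = 2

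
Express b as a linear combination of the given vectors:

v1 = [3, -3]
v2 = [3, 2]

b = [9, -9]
c1 = 3, c2 = 0

b = 3·v1 + 0·v2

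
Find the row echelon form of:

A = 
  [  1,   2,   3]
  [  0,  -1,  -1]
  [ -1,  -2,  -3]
Row operations:
R3 → R3 + (1)·R1

Resulting echelon form:
REF = 
  [  1,   2,   3]
  [  0,  -1,  -1]
  [  0,   0,   0]

Rank = 2 (number of non-zero pivot rows).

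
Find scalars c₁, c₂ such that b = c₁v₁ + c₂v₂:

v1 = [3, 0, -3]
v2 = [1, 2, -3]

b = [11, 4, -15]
c1 = 3, c2 = 2

b = 3·v1 + 2·v2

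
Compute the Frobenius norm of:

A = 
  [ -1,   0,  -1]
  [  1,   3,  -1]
||A||_F = 3.606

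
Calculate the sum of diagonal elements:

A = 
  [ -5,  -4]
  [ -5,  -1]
-6

tr(A) = -5 + -1 = -6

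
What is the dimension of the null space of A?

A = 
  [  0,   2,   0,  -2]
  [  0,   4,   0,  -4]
nullity(A) = 3

Row reduce:
R2 → R2 - (2)·R1
REF = 
  [  0,   2,   0,  -2]
  [  0,   0,   0,   0]
Pivot columns: 2 → 1 pivot.
rank(A) = 1, so nullity(A) = 4 - 1 = 3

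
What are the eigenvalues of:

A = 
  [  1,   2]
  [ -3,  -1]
λ = i√5, -i√5  (≈ 0 + 2.236i, 0 - 2.236i)

tr(A) = 0, det(A) = 5
Characteristic polynomial: λ² - tr(A)λ + det(A) = λ² + 5
λ² + 5 = 0  ⇒  λ = (0 ± √((0)² - 4·(5)))/2 = (0 ± √(-20))/2
  = i√5,  -i√5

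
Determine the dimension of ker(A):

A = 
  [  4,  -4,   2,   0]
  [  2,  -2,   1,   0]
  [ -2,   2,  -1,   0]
nullity(A) = 3

Row reduce:
R2 → R2 - (1/2)·R1
R3 → R3 + (1/2)·R1
REF = 
  [  4,  -4,   2,   0]
  [  0,   0,   0,   0]
  [  0,   0,   0,   0]
Pivot columns: 1 → 1 pivot.
rank(A) = 1, so nullity(A) = 4 - 1 = 3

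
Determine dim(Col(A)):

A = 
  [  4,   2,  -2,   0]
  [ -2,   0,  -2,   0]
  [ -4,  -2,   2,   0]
Row reduce:
R2 → R2 + (1/2)·R1
R3 → R3 + (1)·R1
REF = 
  [  4,   2,  -2,   0]
  [  0,   1,  -3,   0]
  [  0,   0,   0,   0]
Pivot columns: 1, 2 → 2 pivots.
dim(Col(A)) = number of pivot columns = 2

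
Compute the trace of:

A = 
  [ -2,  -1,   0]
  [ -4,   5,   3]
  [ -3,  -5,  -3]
0

tr(A) = -2 + 5 + -3 = 0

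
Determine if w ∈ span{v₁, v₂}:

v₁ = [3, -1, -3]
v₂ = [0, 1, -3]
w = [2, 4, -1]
No

Form the augmented matrix and row-reduce:
[v₁|v₂|w] = 
  [  3,   0,   2]
  [ -1,   1,   4]
  [ -3,  -3,  -1]
R2 → R2 + (1/3)·R1
R3 → R3 + (1)·R1
R3 → R3 + (3)·R2
REF = 
  [   3,    0,    2]
  [   0,    1, 14/3]
  [   0,    0,   15]

Row 3 reads [0 0 | 15], i.e. 0 = 15, so the system is inconsistent and w ∉ span{v₁, v₂}.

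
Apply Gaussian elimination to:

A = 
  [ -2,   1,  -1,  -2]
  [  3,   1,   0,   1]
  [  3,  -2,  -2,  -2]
Row operations:
R2 → R2 + (3/2)·R1
R3 → R3 + (3/2)·R1
R3 → R3 + (1/5)·R2

Resulting echelon form:
REF = 
  [   -2,     1,    -1,    -2]
  [    0,   5/2,  -3/2,    -2]
  [    0,     0, -19/5, -27/5]

Rank = 3 (number of non-zero pivot rows).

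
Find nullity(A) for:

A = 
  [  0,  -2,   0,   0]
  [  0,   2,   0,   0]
nullity(A) = 3

Row reduce:
R2 → R2 + (1)·R1
REF = 
  [  0,  -2,   0,   0]
  [  0,   0,   0,   0]
Pivot columns: 2 → 1 pivot.
rank(A) = 1, so nullity(A) = 4 - 1 = 3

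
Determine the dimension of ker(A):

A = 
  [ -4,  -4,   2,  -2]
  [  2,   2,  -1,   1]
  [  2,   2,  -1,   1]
nullity(A) = 3

Row reduce:
R2 → R2 + (1/2)·R1
R3 → R3 + (1/2)·R1
REF = 
  [ -4,  -4,   2,  -2]
  [  0,   0,   0,   0]
  [  0,   0,   0,   0]
Pivot columns: 1 → 1 pivot.
rank(A) = 1, so nullity(A) = 4 - 1 = 3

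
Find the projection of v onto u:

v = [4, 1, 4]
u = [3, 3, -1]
proj_u(v) = [33/19, 33/19, -11/19]

v·u = (4)(3) + (1)(3) + (4)(-1) = 11
u·u = (3)² + (3)² + (-1)² = 19
proj_u(v) = (v·u / u·u) × u = (11/19) × u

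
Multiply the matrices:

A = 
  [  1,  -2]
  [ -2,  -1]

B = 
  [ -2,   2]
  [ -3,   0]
AB = 
  [  4,   2]
  [  7,  -4]

A is 2×2 and B is 2×2, so AB is 2×2. Each entry is (row of A)·(column of B):
AB[1,1] = (1)(-2) + (-2)(-3) = 4
AB[1,2] = (1)(2) + (-2)(0) = 2
AB[2,1] = (-2)(-2) + (-1)(-3) = 7
AB[2,2] = (-2)(2) + (-1)(0) = -4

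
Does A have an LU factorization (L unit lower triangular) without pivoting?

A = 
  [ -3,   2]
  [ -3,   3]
Yes.
A[1,1] = -3 ≠ 0, so Gaussian elimination proceeds without a row swap: multiplier ℓ₂₁ = (-3)/(-3) = 1, and U[2,2] = 3 - (1)(2) = 1.
L = 
  [  1,   0]
  [  1,   1]
U = 
  [ -3,   2]
  [  0,   1]
Check row 2 of LU: [(1)(-3), (1)(2) + 1] = [-3, 3] = row 2 of A ✓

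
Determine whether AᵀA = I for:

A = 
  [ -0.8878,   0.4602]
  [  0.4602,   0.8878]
Yes

AᵀA = 
  [  1,   0]
  [  0,   1]
≈ I (equal to I up to the 4-dp rounding of the entries)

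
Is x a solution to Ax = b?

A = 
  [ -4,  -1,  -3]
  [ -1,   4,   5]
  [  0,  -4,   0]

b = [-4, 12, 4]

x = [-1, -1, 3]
Yes

Ax = [-4, 12, 4] = b ✓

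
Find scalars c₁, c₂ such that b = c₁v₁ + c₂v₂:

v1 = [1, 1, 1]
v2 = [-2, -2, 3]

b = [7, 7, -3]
c1 = 3, c2 = -2

b = 3·v1 + -2·v2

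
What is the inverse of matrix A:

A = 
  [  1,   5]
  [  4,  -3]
det(A) = (1)(-3) - (5)(4) = -23
For a 2×2 matrix, A⁻¹ = (1/det(A)) · [[d, -b], [-c, a]]
    = (-1/23) · [[-3, -5], [-4, 1]]

A⁻¹ = 
  [ 3/23,  5/23]
  [ 4/23, -1/23]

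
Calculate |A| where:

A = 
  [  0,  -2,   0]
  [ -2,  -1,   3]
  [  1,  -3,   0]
-6

Cofactor expansion along row 1:
det(A) = (0)·((-1)(0) - (3)(-3)) - (-2)·((-2)(0) - (3)(1)) + (0)·((-2)(-3) - (-1)(1))
  = (0)(9) - (-2)(-3) + (0)(7)
  = -6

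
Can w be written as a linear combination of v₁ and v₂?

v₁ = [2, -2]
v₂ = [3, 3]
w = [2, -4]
Yes

Form the augmented matrix and row-reduce:
[v₁|v₂|w] = 
  [  2,   3,   2]
  [ -2,   3,  -4]
R2 → R2 + (1)·R1
REF = 
  [  2,   3,   2]
  [  0,   6,  -2]

No row of the form [0 0 | nonzero], so the system is consistent. Back-substitution gives c₁ = 3/2, c₂ = -1/3: w = (3/2)·v₁ + (-1/3)·v₂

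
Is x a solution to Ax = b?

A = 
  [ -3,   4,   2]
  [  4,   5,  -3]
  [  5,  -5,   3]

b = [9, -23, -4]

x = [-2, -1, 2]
No

Ax = [6, -19, 1] ≠ b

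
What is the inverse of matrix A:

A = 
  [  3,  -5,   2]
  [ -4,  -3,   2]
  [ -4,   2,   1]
det(A) = (3)·((-3)(1) - (2)(2)) - (-5)·((-4)(1) - (2)(-4)) + (2)·((-4)(2) - (-3)(-4))
  = (3)(-7) - (-5)(4) + (2)(-20)
  = -41
det(A) = -41 ≠ 0, so A is invertible.

Cofactors Cᵢⱼ = (-1)ⁱ⁺ʲ·Mᵢⱼ:
C = 
  [ -7,  -4, -20]
  [  9,  11,  14]
  [ -4, -14, -29]

adj(A) = Cᵀ:
adj(A) = 
  [ -7,   9,  -4]
  [ -4,  11, -14]
  [-20,  14, -29]

A⁻¹ = (-1/41) · adj(A):
A⁻¹ = 
  [  7/41,  -9/41,   4/41]
  [  4/41, -11/41,  14/41]
  [ 20/41, -14/41,  29/41]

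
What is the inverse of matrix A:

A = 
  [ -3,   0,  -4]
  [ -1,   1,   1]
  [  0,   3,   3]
det(A) = (-3)·((1)(3) - (1)(3)) - (0)·((-1)(3) - (1)(0)) + (-4)·((-1)(3) - (1)(0))
  = (-3)(0) - (0)(-3) + (-4)(-3)
  = 12
det(A) = 12 ≠ 0, so A is invertible.

Cofactors Cᵢⱼ = (-1)ⁱ⁺ʲ·Mᵢⱼ:
C = 
  [  0,   3,  -3]
  [-12,  -9,   9]
  [  4,   7,  -3]

adj(A) = Cᵀ:
adj(A) = 
  [  0, -12,   4]
  [  3,  -9,   7]
  [ -3,   9,  -3]

A⁻¹ = (1/12) · adj(A):
A⁻¹ = 
  [   0,   -1,  1/3]
  [ 1/4, -3/4, 7/12]
  [-1/4,  3/4, -1/4]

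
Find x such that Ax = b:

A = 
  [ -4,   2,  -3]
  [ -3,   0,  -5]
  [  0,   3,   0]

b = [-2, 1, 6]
x = [3, 2, -2]

Row reduce the augmented matrix [A|b]:
R2 → R2 - (3/4)·R1
R3 → R3 + (2)·R2
REF = 
  [   -4,     2,    -3,    -2]
  [    0,  -3/2, -11/4,   5/2]
  [    0,     0, -11/2,    11]

Back-substitution:
x₃ = 11 / (-11/2) = -2
x₂ = (5/2 - (-11/4)(-2)) / (-3/2) = 2
x₁ = (-2 - (2)(2) - (-3)(-2)) / (-4) = 3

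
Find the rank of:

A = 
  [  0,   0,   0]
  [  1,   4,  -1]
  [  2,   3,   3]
Row reduce:
Swap R1 ↔ R2
R3 → R3 - (2)·R1
Swap R2 ↔ R3
REF = 
  [  1,   4,  -1]
  [  0,  -5,   5]
  [  0,   0,   0]
Pivot columns: 1, 2 → 2 pivots.

rank(A) = 2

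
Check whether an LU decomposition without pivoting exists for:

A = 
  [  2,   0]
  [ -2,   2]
Yes.
A[1,1] = 2 ≠ 0, so Gaussian elimination proceeds without a row swap: multiplier ℓ₂₁ = (-2)/(2) = -1, and U[2,2] = 2 - (-1)(0) = 2.
L = 
  [  1,   0]
  [ -1,   1]
U = 
  [  2,   0]
  [  0,   2]
Check row 2 of LU: [(-1)(2), (-1)(0) + 2] = [-2, 2] = row 2 of A ✓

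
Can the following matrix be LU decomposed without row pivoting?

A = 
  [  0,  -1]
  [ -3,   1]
No.
A[1,1] = 0 but A[2,1] = -3 ≠ 0. Any LU with L unit lower triangular has (LU)[1,1] = U[1,1] and (LU)[2,1] = L[2,1]·U[1,1]; matching A forces U[1,1] = 0, which then forces (LU)[2,1] = 0 ≠ -3. A row swap (pivoting) is required.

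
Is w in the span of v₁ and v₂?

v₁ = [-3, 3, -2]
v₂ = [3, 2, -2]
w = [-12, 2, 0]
Yes

Form the augmented matrix and row-reduce:
[v₁|v₂|w] = 
  [ -3,   3, -12]
  [  3,   2,   2]
  [ -2,  -2,   0]
R2 → R2 + (1)·R1
R3 → R3 - (2/3)·R1
R3 → R3 + (4/5)·R2
REF = 
  [ -3,   3, -12]
  [  0,   5, -10]
  [  0,   0,   0]

No row of the form [0 0 | nonzero], so the system is consistent. Back-substitution gives c₁ = 2, c₂ = -2: w = (2)·v₁ + (-2)·v₂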